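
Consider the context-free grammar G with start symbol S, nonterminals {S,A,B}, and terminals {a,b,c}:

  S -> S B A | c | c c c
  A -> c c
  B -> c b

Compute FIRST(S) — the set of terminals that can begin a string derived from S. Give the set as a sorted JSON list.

FIRST sets, iterate to fixpoint:
pass 1:
  A via A→c c: +{c}
  B via B→c b: +{c}
  S via S→c: +{c}
  S: {c}  A: {c}  B: {c}
pass 2: — fixpoint
  S: {c}  A: {c}  B: {c}

FIRST(S) = ["c"]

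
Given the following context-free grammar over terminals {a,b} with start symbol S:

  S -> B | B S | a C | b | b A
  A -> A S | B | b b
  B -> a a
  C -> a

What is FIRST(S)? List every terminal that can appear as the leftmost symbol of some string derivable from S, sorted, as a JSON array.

FIRST sets, iterate to fixpoint:
[1]
  A via A→b b: +{b}
  B via B→a a: +{a}
  C via C→a: +{a}
  S via S→B: +{a}
  S via S→b: +{b}
  FIRST[S]={a,b}  FIRST[A]={b}  FIRST[B]={a}  FIRST[C]={a}
[2]
  A via A→B: +{a}
  FIRST[S]={a,b}  FIRST[A]={a,b}  FIRST[B]={a}  FIRST[C]={a}
[3] done
  FIRST[S]={a,b}  FIRST[A]={a,b}  FIRST[B]={a}  FIRST[C]={a}

FIRST(S) = ["a", "b"]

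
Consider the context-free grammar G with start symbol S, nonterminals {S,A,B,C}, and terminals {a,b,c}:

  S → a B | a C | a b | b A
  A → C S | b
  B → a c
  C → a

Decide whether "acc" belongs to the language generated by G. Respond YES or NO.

Convert to CNF:
  S -> T0 B | T0 C | T0 T2 | T2 A
  A -> C S | b
  B -> T0 T1
  C -> a
  T0 -> a
  T1 -> c
  T2 -> b

Fill CYK table bottom-up:
  T[0,0] 'a' = {C,T0}  orig:{C}
  T[1,1] 'c' = {T1}  orig:{}
  T[2,2] 'c' = {T1}  orig:{}
  T[0,1] 'ac' = {B}
  T[1,2] 'cc' = ∅
  T[0,2] 'acc' = ∅

S ∉ T[0,2] ⇒ NO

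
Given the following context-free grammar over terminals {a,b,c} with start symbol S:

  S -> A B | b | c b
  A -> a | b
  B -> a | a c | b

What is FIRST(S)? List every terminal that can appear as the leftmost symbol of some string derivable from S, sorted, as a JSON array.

FIRST iteration:
[1]
  A via A→a: +{a}
  A via A→b: +{b}
  B via B→a: +{a}
  B via B→b: +{b}
  S via S→A B: +{a,b}
  S via S→c b: +{c}
  FIRST(S)={a,b,c}  FIRST(A)={a,b}  FIRST(B)={a,b}
[2] (stable)
  FIRST(S)={a,b,c}  FIRST(A)={a,b}  FIRST(B)={a,b}

FIRST(S) = ["a", "b", "c"]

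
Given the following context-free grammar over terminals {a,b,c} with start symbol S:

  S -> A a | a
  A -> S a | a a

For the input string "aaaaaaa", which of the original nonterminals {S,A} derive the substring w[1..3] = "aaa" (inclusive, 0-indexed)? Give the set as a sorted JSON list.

CNF form of G:
  S -> A T0 | a
  A -> S T0 | T0 T0
  T0 -> a

CYK fill, restricted to cells inside w[1..3]:
  cell(1,1) a: {S,T0}  orig:{S}
  cell(2,2) a: {S,T0}  orig:{S}
  cell(3,3) a: {S,T0}  orig:{S}
  cell(1,2) aa: {A}
  cell(2,3) aa: {A}
  cell(1,3) aaa: {S}

Original NTs in T[1,3] deriving "aaa": ["S"]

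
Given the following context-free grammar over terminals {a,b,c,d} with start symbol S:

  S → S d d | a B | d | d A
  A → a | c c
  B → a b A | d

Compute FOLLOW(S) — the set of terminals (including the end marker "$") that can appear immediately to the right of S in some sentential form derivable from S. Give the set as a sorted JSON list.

Compute FIRST by fixpoint:
[1]
  A via A→a: +{a}
  A via A→c c: +{c}
  B via B→a b A: +{a}
  B via B→d: +{d}
  S via S→a B: +{a}
  S via S→d: +{d}
  FIRST[S]={a,d}  FIRST[A]={a,c}  FIRST[B]={a,d}
[2] (no change)
  FIRST[S]={a,d}  FIRST[A]={a,c}  FIRST[B]={a,d}

FOLLOW sets:
seed FOLLOW(S) with $
pass 1:
  S→S d d: FOLLOW(S) ⊇ FIRST(d) = {d}; new: +{d}
  S→a B: FOLLOW(B) ⊇ FOLLOW(S) ⊇ {$,d}; new: +{$,d}
  S→d A: FOLLOW(A) ⊇ FOLLOW(S) ⊇ {$,d}; new: +{$,d}
  FOLLOW[S]={$,d}  FOLLOW[A]={$,d}  FOLLOW[B]={$,d}
pass 2: (stable)
  FOLLOW[S]={$,d}  FOLLOW[A]={$,d}  FOLLOW[B]={$,d}

FOLLOW(S) = ["$", "d"]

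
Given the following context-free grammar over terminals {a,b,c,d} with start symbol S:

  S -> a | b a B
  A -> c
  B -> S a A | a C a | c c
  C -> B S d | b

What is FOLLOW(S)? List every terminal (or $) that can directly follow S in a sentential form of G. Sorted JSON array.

FIRST iteration:
pass 1:
  A via A→c: +{c}
  B via B→a C a: +{a}
  B via B→c c: +{c}
  C via C→B S d: +{a,c}
  C via C→b: +{b}
  S via S→a: +{a}
  S via S→b a B: +{b}
  FIRST[S]={a,b}  FIRST[A]={c}  FIRST[B]={a,c}  FIRST[C]={a,b,c}
pass 2:
  B via B→S a A: +{b}
  FIRST[S]={a,b}  FIRST[A]={c}  FIRST[B]={a,b,c}  FIRST[C]={a,b,c}
pass 3: (no change)
  FIRST[S]={a,b}  FIRST[A]={c}  FIRST[B]={a,b,c}  FIRST[C]={a,b,c}

FOLLOW sets:
initialize: $ ∈ FOLLOW(S)
pass 1:
  B→S a A: FOLLOW(S) ⊇ FIRST(a) = {a}; new: +{a}
  B→a C a: FOLLOW(C) ⊇ FIRST(a) = {a}; new: +{a}
  C→B S d: FOLLOW(B) ⊇ FIRST(S) = {a,b}; new: +{a,b}
  C→B S d: FOLLOW(S) ⊇ FIRST(d) = {d}; new: +{d}
  S→b a B: FOLLOW(B) ⊇ FOLLOW(S) ⊇ {$,a,d}; new: +{$,d}
  FOLLOW[S]={$,a,d}  FOLLOW[A]={}  FOLLOW[B]={$,a,b,d}  FOLLOW[C]={a}
pass 2:
  B→S a A: FOLLOW(A) ⊇ FOLLOW(B) ⊇ {$,a,b,d}; new: +{$,a,b,d}
  FOLLOW[S]={$,a,d}  FOLLOW[A]={$,a,b,d}  FOLLOW[B]={$,a,b,d}  FOLLOW[C]={a}
pass 3: done
  FOLLOW[S]={$,a,d}  FOLLOW[A]={$,a,b,d}  FOLLOW[B]={$,a,b,d}  FOLLOW[C]={a}

FOLLOW(S) = ["$", "a", "d"]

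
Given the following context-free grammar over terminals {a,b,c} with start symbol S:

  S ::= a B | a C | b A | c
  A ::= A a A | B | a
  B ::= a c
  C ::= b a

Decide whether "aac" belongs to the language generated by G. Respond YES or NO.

Convert to CNF:
  S -> T0 B | T0 C | T2 A | c
  A -> A X3 | T0 T1 | a
  B -> T0 T1
  C -> T2 T0
  T0 -> a
  T1 -> c
  T2 -> b
  X3 -> T0 A

CYK table (by increasing span):
  cell(0,0) a: {A,T0}  orig:{A}
  cell(1,1) a: {A,T0}  orig:{A}
  cell(2,2) c: {S,T1}  orig:{S}
  cell(0,1) aa: {X3}  orig:{}
  cell(1,2) ac: {A,B}
  cell(0,2) aac: {S,X3}  orig:{S}

S ∈ T[0,2] ⇒ YES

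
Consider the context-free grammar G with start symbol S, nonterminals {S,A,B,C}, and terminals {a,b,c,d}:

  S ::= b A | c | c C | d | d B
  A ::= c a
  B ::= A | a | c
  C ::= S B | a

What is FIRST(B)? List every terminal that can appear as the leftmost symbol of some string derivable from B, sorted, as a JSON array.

Compute FIRST by fixpoint:
[1]
  A via A→c a: +{c}
  B via B→A: +{c}
  B via B→a: +{a}
  C via C→a: +{a}
  S via S→b A: +{b}
  S via S→c: +{c}
  S via S→d: +{d}
  FIRST(S)={b,c,d}  FIRST(A)={c}  FIRST(B)={a,c}  FIRST(C)={a}
[2]
  C via C→S B: +{b,c,d}
  FIRST(S)={b,c,d}  FIRST(A)={c}  FIRST(B)={a,c}  FIRST(C)={a,b,c,d}
[3] (stable)
  FIRST(S)={b,c,d}  FIRST(A)={c}  FIRST(B)={a,c}  FIRST(C)={a,b,c,d}

FIRST(B) = ["a", "c"]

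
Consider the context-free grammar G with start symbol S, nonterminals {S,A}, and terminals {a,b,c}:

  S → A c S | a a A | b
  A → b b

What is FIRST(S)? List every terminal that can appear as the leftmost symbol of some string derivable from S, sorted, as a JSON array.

Compute FIRST by fixpoint:
[1]
  A via A→b b: +{b}
  S via S→A c S: +{b}
  S via S→a a A: +{a}
  FIRST[S]={a,b}  FIRST[A]={b}
[2] (no change)
  FIRST[S]={a,b}  FIRST[A]={b}

FIRST(S) = ["a", "b"]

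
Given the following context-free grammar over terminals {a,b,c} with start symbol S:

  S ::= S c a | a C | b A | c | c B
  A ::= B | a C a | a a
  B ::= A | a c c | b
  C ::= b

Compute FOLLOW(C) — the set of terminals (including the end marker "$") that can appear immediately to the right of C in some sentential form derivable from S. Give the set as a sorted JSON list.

FIRST sets, iterate to fixpoint:
[1]
  A via A→a C a: +{a}
  B via B→A: +{a}
  B via B→b: +{b}
  C via C→b: +{b}
  S via S→a C: +{a}
  S via S→b A: +{b}
  S via S→c: +{c}
  S: {a,b,c}  A: {a}  B: {a,b}  C: {b}
[2]
  A via A→B: +{b}
  S: {a,b,c}  A: {a,b}  B: {a,b}  C: {b}
[3] (no change)
  S: {a,b,c}  A: {a,b}  B: {a,b}  C: {b}

FOLLOW iteration:
FOLLOW(S) := {$}
round 1:
  A→a C a: FOLLOW(C) ⊇ FIRST(a) = {a}; new: +{a}
  S→S c a: FOLLOW(S) ⊇ FIRST(c) = {c}; new: +{c}
  S→a C: FOLLOW(C) ⊇ FOLLOW(S) ⊇ {$,c}; new: +{$,c}
  S→b A: FOLLOW(A) ⊇ FOLLOW(S) ⊇ {$,c}; new: +{$,c}
  S→c B: FOLLOW(B) ⊇ FOLLOW(S) ⊇ {$,c}; new: +{$,c}
  FOLLOW(S)={$,c}  FOLLOW(A)={$,c}  FOLLOW(B)={$,c}  FOLLOW(C)={$,a,c}
round 2: (stable)
  FOLLOW(S)={$,c}  FOLLOW(A)={$,c}  FOLLOW(B)={$,c}  FOLLOW(C)={$,a,c}

FOLLOW(C) = ["$", "a", "c"]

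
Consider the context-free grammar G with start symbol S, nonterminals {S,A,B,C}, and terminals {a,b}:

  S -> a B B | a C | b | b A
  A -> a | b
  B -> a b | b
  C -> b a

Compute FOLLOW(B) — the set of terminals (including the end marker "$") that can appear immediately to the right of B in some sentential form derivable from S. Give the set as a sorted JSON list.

FIRST sets, iterate to fixpoint:
[1]
  A via A→a: +{a}
  A via A→b: +{b}
  B via B→a b: +{a}
  B via B→b: +{b}
  C via C→b a: +{b}
  S via S→a B B: +{a}
  S via S→b: +{b}
  S: {a,b}  A: {a,b}  B: {a,b}  C: {b}
[2] — fixpoint
  S: {a,b}  A: {a,b}  B: {a,b}  C: {b}

FOLLOW iteration:
FOLLOW(S) := {$}
[1]
  S→a B B: FOLLOW(B) ⊇ FIRST(B) = {a,b}; new: +{a,b}
  S→a B B: FOLLOW(B) ⊇ FOLLOW(S) ⊇ {$}; new: +{$}
  S→a C: FOLLOW(C) ⊇ FOLLOW(S) ⊇ {$}; new: +{$}
  S→b A: FOLLOW(A) ⊇ FOLLOW(S) ⊇ {$}; new: +{$}
  S: {$}  A: {$}  B: {$,a,b}  C: {$}
[2] — fixpoint
  S: {$}  A: {$}  B: {$,a,b}  C: {$}

FOLLOW(B) = ["$", "a", "b"]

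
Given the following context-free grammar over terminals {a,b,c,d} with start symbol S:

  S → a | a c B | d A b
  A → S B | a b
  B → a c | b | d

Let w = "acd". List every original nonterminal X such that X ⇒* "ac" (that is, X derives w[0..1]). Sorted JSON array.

CNF form of G:
  S -> T0 X4 | T3 X5 | a
  A -> S B | T0 T1
  B -> T0 T2 | b | d
  T0 -> a
  T1 -> b
  T2 -> c
  T3 -> d
  X4 -> T2 B
  X5 -> A T1

CYK table (by increasing span), restricted to cells inside w[0..1]:
  [0..0]={S,T0}  "a"  orig:{S}
  [1..1]={T2}  "c"  orig:{}
  [0..1]={B}  "ac"

Original NTs in T[0,1] deriving "ac": ["B"]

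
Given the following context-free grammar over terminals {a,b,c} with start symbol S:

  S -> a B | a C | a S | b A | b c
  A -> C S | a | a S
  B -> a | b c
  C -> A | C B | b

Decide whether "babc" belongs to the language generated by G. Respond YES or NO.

CNF form of G:
  S -> T0 B | T0 C | T0 S | T1 A | T1 T2
  A -> C S | T0 S | a
  B -> T1 T2 | a
  C -> C B | C S | T0 S | a | b
  T0 -> a
  T1 -> b
  T2 -> c

Fill CYK table bottom-up:
  T[0,0] 'b' = {C,T1}  orig:{C}
  T[1,1] 'a' = {A,B,C,T0}  orig:{A,B,C}
  T[2,2] 'b' = {C,T1}  orig:{C}
  T[3,3] 'c' = {T2}  orig:{}
  T[0,1] 'ba' = {C,S}
  T[1,2] 'ab' = {S}
  T[2,3] 'bc' = {B,S}
  T[0,2] 'bab' = {A,C}
  T[1,3] 'abc' = {A,C,S}
  T[0,3] 'babc' = {A,C,S}

S ∈ T[0,3] ⇒ YES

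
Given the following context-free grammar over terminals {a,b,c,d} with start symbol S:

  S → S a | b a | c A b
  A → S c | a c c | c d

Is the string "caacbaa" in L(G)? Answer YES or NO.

CNF form of G:
  S -> S T1 | T0 X5 | T3 T1
  A -> S T0 | T0 T2 | T1 X4
  T0 -> c
  T1 -> a
  T2 -> d
  T3 -> b
  X4 -> T0 T0
  X5 -> A T3

CYK fill:
  T[0,0] 'c' = {T0}  orig:{}
  T[1,1] 'a' = {T1}  orig:{}
  T[2,2] 'a' = {T1}  orig:{}
  T[3,3] 'c' = {T0}  orig:{}
  T[4,4] 'b' = {T3}  orig:{}
  T[5,5] 'a' = {T1}  orig:{}
  T[6,6] 'a' = {T1}  orig:{}
  T[0,1] 'ca' = ∅
  T[1,2] 'aa' = ∅
  T[2,3] 'ac' = ∅
  T[3,4] 'cb' = ∅
  T[4,5] 'ba' = {S}
  T[5,6] 'aa' = ∅
  T[0,2] 'caa' = ∅
  T[1,3] 'aac' = ∅
  T[2,4] 'acb' = ∅
  T[3,5] 'cba' = ∅
  T[4,6] 'baa' = {S}
  T[0,3] 'caac' = ∅
  T[1,4] 'aacb' = ∅
  T[2,5] 'acba' = ∅
  T[3,6] 'cbaa' = ∅
  T[0,4] 'caacb' = ∅
  T[1,5] 'aacba' = ∅
  T[2,6] 'acbaa' = ∅
  T[0,5] 'caacba' = ∅
  T[1,6] 'aacbaa' = ∅
  T[0,6] 'caacbaa' = ∅

S ∉ T[0,6] ⇒ NO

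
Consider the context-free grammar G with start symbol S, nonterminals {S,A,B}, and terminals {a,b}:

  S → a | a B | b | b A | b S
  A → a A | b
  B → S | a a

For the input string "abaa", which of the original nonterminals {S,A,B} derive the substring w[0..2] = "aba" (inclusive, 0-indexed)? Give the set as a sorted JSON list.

CNF form of G:
  S -> T0 B | T1 A | T1 S | a | b
  A -> T0 A | b
  B -> T0 B | T0 T0 | T1 A | T1 S | a | b
  T0 -> a
  T1 -> b

CYK table (by increasing span), restricted to cells inside w[0..2]:
  T[0,0] 'a' = {B,S,T0}  orig:{B,S}
  T[1,1] 'b' = {A,B,S,T1}  orig:{A,B,S}
  T[2,2] 'a' = {B,S,T0}  orig:{B,S}
  T[0,1] 'ab' = {A,B,S}
  T[1,2] 'ba' = {B,S}
  T[0,2] 'aba' = {B,S}

Original NTs in T[0,2] deriving "aba": ["B", "S"]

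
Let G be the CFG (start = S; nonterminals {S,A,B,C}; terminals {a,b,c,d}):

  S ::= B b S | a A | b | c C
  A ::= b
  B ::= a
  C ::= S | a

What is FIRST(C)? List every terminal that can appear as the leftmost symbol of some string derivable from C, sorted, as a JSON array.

Compute FIRST by fixpoint:
[1]
  A via A→b: +{b}
  B via B→a: +{a}
  C via C→a: +{a}
  S via S→B b S: +{a}
  S via S→b: +{b}
  S via S→c C: +{c}
  FIRST(S)={a,b,c}  FIRST(A)={b}  FIRST(B)={a}  FIRST(C)={a}
[2]
  C via C→S: +{b,c}
  FIRST(S)={a,b,c}  FIRST(A)={b}  FIRST(B)={a}  FIRST(C)={a,b,c}
[3] (stable)
  FIRST(S)={a,b,c}  FIRST(A)={b}  FIRST(B)={a}  FIRST(C)={a,b,c}

FIRST(C) = ["a", "b", "c"]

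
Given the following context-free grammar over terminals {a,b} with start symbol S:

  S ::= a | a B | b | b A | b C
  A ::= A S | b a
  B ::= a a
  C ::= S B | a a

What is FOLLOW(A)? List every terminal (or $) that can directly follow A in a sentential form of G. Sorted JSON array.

FIRST iteration:
iter 1:
  A via A→b a: +{b}
  B via B→a a: +{a}
  C via C→a a: +{a}
  S via S→a: +{a}
  S via S→b: +{b}
  S: {a,b}  A: {b}  B: {a}  C: {a}
iter 2:
  C via C→S B: +{b}
  S: {a,b}  A: {b}  B: {a}  C: {a,b}
iter 3: (no change)
  S: {a,b}  A: {b}  B: {a}  C: {a,b}

FOLLOW sets:
FOLLOW(S) := {$}
iter 1:
  A→A S: FOLLOW(A) ⊇ FIRST(S) = {a,b}; new: +{a,b}
  A→A S: FOLLOW(S) ⊇ FOLLOW(A) ⊇ {a,b}; new: +{a,b}
  S→a B: FOLLOW(B) ⊇ FOLLOW(S) ⊇ {$,a,b}; new: +{$,a,b}
  S→b A: FOLLOW(A) ⊇ FOLLOW(S) ⊇ {$,a,b}; new: +{$}
  S→b C: FOLLOW(C) ⊇ FOLLOW(S) ⊇ {$,a,b}; new: +{$,a,b}
  FOLLOW(S)={$,a,b}  FOLLOW(A)={$,a,b}  FOLLOW(B)={$,a,b}  FOLLOW(C)={$,a,b}
iter 2: (stable)
  FOLLOW(S)={$,a,b}  FOLLOW(A)={$,a,b}  FOLLOW(B)={$,a,b}  FOLLOW(C)={$,a,b}

FOLLOW(A) = ["$", "a", "b"]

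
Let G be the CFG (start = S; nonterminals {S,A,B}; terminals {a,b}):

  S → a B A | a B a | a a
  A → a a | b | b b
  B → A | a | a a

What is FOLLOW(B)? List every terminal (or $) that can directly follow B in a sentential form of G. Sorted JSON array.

FIRST sets, iterate to fixpoint:
pass 1:
  A via A→a a: +{a}
  A via A→b: +{b}
  B via B→A: +{a,b}
  S via S→a B A: +{a}
  FIRST[S]={a}  FIRST[A]={a,b}  FIRST[B]={a,b}
pass 2: (no change)
  FIRST[S]={a}  FIRST[A]={a,b}  FIRST[B]={a,b}

Compute FOLLOW by fixpoint:
seed FOLLOW(S) with $
round 1:
  S→a B A: FOLLOW(B) ⊇ FIRST(A) = {a,b}; new: +{a,b}
  S→a B A: FOLLOW(A) ⊇ FOLLOW(S) ⊇ {$}; new: +{$}
  S: {$}  A: {$}  B: {a,b}
round 2:
  B→A: FOLLOW(A) ⊇ FOLLOW(B) ⊇ {a,b}; new: +{a,b}
  S: {$}  A: {$,a,b}  B: {a,b}
round 3: done
  S: {$}  A: {$,a,b}  B: {a,b}

FOLLOW(B) = ["a", "b"]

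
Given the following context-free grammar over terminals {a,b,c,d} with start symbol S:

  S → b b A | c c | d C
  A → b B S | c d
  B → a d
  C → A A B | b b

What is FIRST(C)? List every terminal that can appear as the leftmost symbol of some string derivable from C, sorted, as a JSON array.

Compute FIRST by fixpoint:
round 1:
  A via A→b B S: +{b}
  A via A→c d: +{c}
  B via B→a d: +{a}
  C via C→A A B: +{b,c}
  S via S→b b A: +{b}
  S via S→c c: +{c}
  S via S→d C: +{d}
  FIRST(S)={b,c,d}  FIRST(A)={b,c}  FIRST(B)={a}  FIRST(C)={b,c}
round 2: done
  FIRST(S)={b,c,d}  FIRST(A)={b,c}  FIRST(B)={a}  FIRST(C)={b,c}

FIRST(C) = ["b", "c"]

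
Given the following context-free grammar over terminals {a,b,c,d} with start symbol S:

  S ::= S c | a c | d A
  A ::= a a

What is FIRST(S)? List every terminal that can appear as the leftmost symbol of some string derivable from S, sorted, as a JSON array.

FIRST sets, iterate to fixpoint:
pass 1:
  A via A→a a: +{a}
  S via S→a c: +{a}
  S via S→d A: +{d}
  FIRST[S]={a,d}  FIRST[A]={a}
pass 2: done
  FIRST[S]={a,d}  FIRST[A]={a}

FIRST(S) = ["a", "d"]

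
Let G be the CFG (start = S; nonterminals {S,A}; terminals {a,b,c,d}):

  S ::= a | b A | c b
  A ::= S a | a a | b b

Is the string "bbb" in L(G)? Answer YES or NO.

CNF form of G:
  S -> T1 A | T2 T1 | a
  A -> S T0 | T0 T0 | T1 T1
  T0 -> a
  T1 -> b
  T2 -> c

Fill CYK table bottom-up:
  cell(0,0) b: {T1}  orig:{}
  cell(1,1) b: {T1}  orig:{}
  cell(2,2) b: {T1}  orig:{}
  cell(0,1) bb: {A}
  cell(1,2) bb: {A}
  cell(0,2) bbb: {S}

S ∈ T[0,2] ⇒ YES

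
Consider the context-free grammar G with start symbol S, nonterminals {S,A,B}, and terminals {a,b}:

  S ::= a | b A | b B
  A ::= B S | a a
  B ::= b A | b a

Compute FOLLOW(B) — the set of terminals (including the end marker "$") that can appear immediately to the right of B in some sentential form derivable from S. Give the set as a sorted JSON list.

FIRST iteration:
iter 1:
  A via A→a a: +{a}
  B via B→b A: +{b}
  S via S→a: +{a}
  S via S→b A: +{b}
  FIRST(S)={a,b}  FIRST(A)={a}  FIRST(B)={b}
iter 2:
  A via A→B S: +{b}
  FIRST(S)={a,b}  FIRST(A)={a,b}  FIRST(B)={b}
iter 3: (stable)
  FIRST(S)={a,b}  FIRST(A)={a,b}  FIRST(B)={b}

FOLLOW iteration:
FOLLOW(S) := {$}
round 1:
  A→B S: FOLLOW(B) ⊇ FIRST(S) = {a,b}; new: +{a,b}
  B→b A: FOLLOW(A) ⊇ FOLLOW(B) ⊇ {a,b}; new: +{a,b}
  S→b A: FOLLOW(A) ⊇ FOLLOW(S) ⊇ {$}; new: +{$}
  S→b B: FOLLOW(B) ⊇ FOLLOW(S) ⊇ {$}; new: +{$}
  FOLLOW(S)={$}  FOLLOW(A)={$,a,b}  FOLLOW(B)={$,a,b}
round 2:
  A→B S: FOLLOW(S) ⊇ FOLLOW(A) ⊇ {$,a,b}; new: +{a,b}
  FOLLOW(S)={$,a,b}  FOLLOW(A)={$,a,b}  FOLLOW(B)={$,a,b}
round 3: (no change)
  FOLLOW(S)={$,a,b}  FOLLOW(A)={$,a,b}  FOLLOW(B)={$,a,b}

FOLLOW(B) = ["$", "a", "b"]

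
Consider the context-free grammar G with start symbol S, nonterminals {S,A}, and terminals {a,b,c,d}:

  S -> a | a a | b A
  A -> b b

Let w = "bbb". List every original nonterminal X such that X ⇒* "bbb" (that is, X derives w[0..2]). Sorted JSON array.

Convert to CNF:
  S -> T0 A | T1 T1 | a
  A -> T0 T0
  T0 -> b
  T1 -> a

Fill CYK table bottom-up (cells [i..j] with 0 ≤ i ≤ j ≤ 2 only):
  T[0,0] 'b' = {T0}  orig:{}
  T[1,1] 'b' = {T0}  orig:{}
  T[2,2] 'b' = {T0}  orig:{}
  T[0,1] 'bb' = {A}
  T[1,2] 'bb' = {A}
  T[0,2] 'bbb' = {S}

Original NTs in T[0,2] deriving "bbb": ["S"]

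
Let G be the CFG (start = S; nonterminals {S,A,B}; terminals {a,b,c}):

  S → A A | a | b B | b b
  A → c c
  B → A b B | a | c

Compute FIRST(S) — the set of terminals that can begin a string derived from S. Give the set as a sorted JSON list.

FIRST sets, iterate to fixpoint:
pass 1:
  A via A→c c: +{c}
  B via B→A b B: +{c}
  B via B→a: +{a}
  S via S→A A: +{c}
  S via S→a: +{a}
  S via S→b B: +{b}
  FIRST(S)={a,b,c}  FIRST(A)={c}  FIRST(B)={a,c}
pass 2: — fixpoint
  FIRST(S)={a,b,c}  FIRST(A)={c}  FIRST(B)={a,c}

FIRST(S) = ["a", "b", "c"]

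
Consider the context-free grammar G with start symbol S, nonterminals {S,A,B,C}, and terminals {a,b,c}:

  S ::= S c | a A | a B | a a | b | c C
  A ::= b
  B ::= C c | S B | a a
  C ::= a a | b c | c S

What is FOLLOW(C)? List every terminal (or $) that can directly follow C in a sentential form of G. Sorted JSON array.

Compute FIRST by fixpoint:
round 1:
  A via A→b: +{b}
  B via B→a a: +{a}
  C via C→a a: +{a}
  C via C→b c: +{b}
  C via C→c S: +{c}
  S via S→a A: +{a}
  S via S→b: +{b}
  S via S→c C: +{c}
  FIRST[S]={a,b,c}  FIRST[A]={b}  FIRST[B]={a}  FIRST[C]={a,b,c}
round 2:
  B via B→C c: +{b,c}
  FIRST[S]={a,b,c}  FIRST[A]={b}  FIRST[B]={a,b,c}  FIRST[C]={a,b,c}
round 3: done
  FIRST[S]={a,b,c}  FIRST[A]={b}  FIRST[B]={a,b,c}  FIRST[C]={a,b,c}

FOLLOW iteration:
seed FOLLOW(S) with $
round 1:
  B→C c: FOLLOW(C) ⊇ FIRST(c) = {c}; new: +{c}
  B→S B: FOLLOW(S) ⊇ FIRST(B) = {a,b,c}; new: +{a,b,c}
  S→a A: FOLLOW(A) ⊇ FOLLOW(S) ⊇ {$,a,b,c}; new: +{$,a,b,c}
  S→a B: FOLLOW(B) ⊇ FOLLOW(S) ⊇ {$,a,b,c}; new: +{$,a,b,c}
  S→c C: FOLLOW(C) ⊇ FOLLOW(S) ⊇ {$,a,b,c}; new: +{$,a,b}
  FOLLOW(S)={$,a,b,c}  FOLLOW(A)={$,a,b,c}  FOLLOW(B)={$,a,b,c}  FOLLOW(C)={$,a,b,c}
round 2: done
  FOLLOW(S)={$,a,b,c}  FOLLOW(A)={$,a,b,c}  FOLLOW(B)={$,a,b,c}  FOLLOW(C)={$,a,b,c}

FOLLOW(C) = ["$", "a", "b", "c"]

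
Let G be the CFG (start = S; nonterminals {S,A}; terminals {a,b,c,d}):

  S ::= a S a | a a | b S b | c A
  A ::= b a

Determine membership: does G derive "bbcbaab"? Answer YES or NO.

CNF form of G:
  S -> T0 X4 | T1 T1 | T1 X3 | T2 A
  A -> T0 T1
  T0 -> b
  T1 -> a
  T2 -> c
  X3 -> S T1
  X4 -> S T0

CYK fill:
  [0..0]={T0}  "b"  orig:{}
  [1..1]={T0}  "b"  orig:{}
  [2..2]={T2}  "c"  orig:{}
  [3..3]={T0}  "b"  orig:{}
  [4..4]={T1}  "a"  orig:{}
  [5..5]={T1}  "a"  orig:{}
  [6..6]={T0}  "b"  orig:{}
  [0..1]=∅  "bb"
  [1..2]=∅  "bc"
  [2..3]=∅  "cb"
  [3..4]={A}  "ba"
  [4..5]={S}  "aa"
  [5..6]=∅  "ab"
  [0..2]=∅  "bbc"
  [1..3]=∅  "bcb"
  [2..4]={S}  "cba"
  [3..5]=∅  "baa"
  [4..6]={X4}  "aab"  orig:{}
  [0..3]=∅  "bbcb"
  [1..4]=∅  "bcba"
  [2..5]={X3}  "cbaa"  orig:{}
  [3..6]={S}  "baab"
  [0..4]=∅  "bbcba"
  [1..5]=∅  "bcbaa"
  [2..6]=∅  "cbaab"
  [0..5]=∅  "bbcbaa"
  [1..6]=∅  "bcbaab"
  [0..6]=∅  "bbcbaab"

S ∉ T[0,6] ⇒ NO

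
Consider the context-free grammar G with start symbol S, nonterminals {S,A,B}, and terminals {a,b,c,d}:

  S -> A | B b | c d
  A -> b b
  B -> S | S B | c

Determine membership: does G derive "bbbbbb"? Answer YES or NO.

Convert to CNF:
  S -> B T0 | T0 T0 | T1 T2
  A -> T0 T0
  B -> B T0 | S B | T0 T0 | T1 T2 | c
  T0 -> b
  T1 -> c
  T2 -> d

CYK fill:
  cell(0,0) b: {T0}  orig:{}
  cell(1,1) b: {T0}  orig:{}
  cell(2,2) b: {T0}  orig:{}
  cell(3,3) b: {T0}  orig:{}
  cell(4,4) b: {T0}  orig:{}
  cell(5,5) b: {T0}  orig:{}
  cell(0,1) bb: {A,B,S}
  cell(1,2) bb: {A,B,S}
  cell(2,3) bb: {A,B,S}
  cell(3,4) bb: {A,B,S}
  cell(4,5) bb: {A,B,S}
  cell(0,2) bbb: {B,S}
  cell(1,3) bbb: {B,S}
  cell(2,4) bbb: {B,S}
  cell(3,5) bbb: {B,S}
  cell(0,3) bbbb: {B,S}
  cell(1,4) bbbb: {B,S}
  cell(2,5) bbbb: {B,S}
  cell(0,4) bbbbb: {B,S}
  cell(1,5) bbbbb: {B,S}
  cell(0,5) bbbbbb: {B,S}

S ∈ T[0,5] ⇒ YES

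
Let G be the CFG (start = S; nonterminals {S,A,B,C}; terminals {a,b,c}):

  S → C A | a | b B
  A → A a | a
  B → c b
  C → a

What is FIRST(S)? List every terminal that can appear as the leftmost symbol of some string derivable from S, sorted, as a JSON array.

Compute FIRST by fixpoint:
iter 1:
  A via A→a: +{a}
  B via B→c b: +{c}
  C via C→a: +{a}
  S via S→C A: +{a}
  S via S→b B: +{b}
  S: {a,b}  A: {a}  B: {c}  C: {a}
iter 2: done
  S: {a,b}  A: {a}  B: {c}  C: {a}

FIRST(S) = ["a", "b"]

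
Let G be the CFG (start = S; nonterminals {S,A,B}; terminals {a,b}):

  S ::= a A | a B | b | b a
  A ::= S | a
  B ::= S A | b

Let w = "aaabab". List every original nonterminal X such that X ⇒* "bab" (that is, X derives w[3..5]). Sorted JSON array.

CNF form of G:
  S -> T0 A | T0 B | T1 T0 | b
  A -> T0 A | T0 B | T1 T0 | a | b
  B -> S A | b
  T0 -> a
  T1 -> b

CYK table (by increasing span) — only the sub-triangle for w[3..5]:
  cell(3,3) b: {A,B,S,T1}  orig:{A,B,S}
  cell(4,4) a: {A,T0}  orig:{A}
  cell(5,5) b: {A,B,S,T1}  orig:{A,B,S}
  cell(3,4) ba: {A,B,S}
  cell(4,5) ab: {A,S}
  cell(3,5) bab: {B}

Original NTs in T[3,5] deriving "bab": ["B"]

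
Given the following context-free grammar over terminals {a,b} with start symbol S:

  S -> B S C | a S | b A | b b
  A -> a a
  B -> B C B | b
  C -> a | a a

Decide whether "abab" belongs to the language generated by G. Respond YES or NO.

Convert to CNF:
  S -> B X3 | T0 S | T1 A | T1 T1
  A -> T0 T0
  B -> B X2 | b
  C -> T0 T0 | a
  T0 -> a
  T1 -> b
  X2 -> C B
  X3 -> S C

Fill CYK table bottom-up:
  T[0,0] 'a' = {C,T0}  orig:{C}
  T[1,1] 'b' = {B,T1}  orig:{B}
  T[2,2] 'a' = {C,T0}  orig:{C}
  T[3,3] 'b' = {B,T1}  orig:{B}
  T[0,1] 'ab' = {X2}  orig:{}
  T[1,2] 'ba' = ∅
  T[2,3] 'ab' = {X2}  orig:{}
  T[0,2] 'aba' = ∅
  T[1,3] 'bab' = {B}
  T[0,3] 'abab' = {X2}  orig:{}

S ∉ T[0,3] ⇒ NO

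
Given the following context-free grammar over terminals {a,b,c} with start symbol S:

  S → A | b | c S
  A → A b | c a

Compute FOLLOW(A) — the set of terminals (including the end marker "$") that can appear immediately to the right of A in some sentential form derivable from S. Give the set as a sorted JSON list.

FIRST iteration:
round 1:
  A via A→c a: +{c}
  S via S→A: +{c}
  S via S→b: +{b}
  FIRST[S]={b,c}  FIRST[A]={c}
round 2: — fixpoint
  FIRST[S]={b,c}  FIRST[A]={c}

FOLLOW sets:
FOLLOW(S) := {$}
pass 1:
  A→A b: FOLLOW(A) ⊇ FIRST(b) = {b}; new: +{b}
  S→A: FOLLOW(A) ⊇ FOLLOW(S) ⊇ {$}; new: +{$}
  FOLLOW(S)={$}  FOLLOW(A)={$,b}
pass 2: — fixpoint
  FOLLOW(S)={$}  FOLLOW(A)={$,b}

FOLLOW(A) = ["$", "b"]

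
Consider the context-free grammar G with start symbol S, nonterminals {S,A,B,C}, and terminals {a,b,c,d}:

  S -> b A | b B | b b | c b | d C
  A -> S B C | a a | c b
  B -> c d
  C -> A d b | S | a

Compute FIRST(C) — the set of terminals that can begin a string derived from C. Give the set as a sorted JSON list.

Compute FIRST by fixpoint:
round 1:
  A via A→a a: +{a}
  A via A→c b: +{c}
  B via B→c d: +{c}
  C via C→A d b: +{a,c}
  S via S→b A: +{b}
  S via S→c b: +{c}
  S via S→d C: +{d}
  FIRST(S)={b,c,d}  FIRST(A)={a,c}  FIRST(B)={c}  FIRST(C)={a,c}
round 2:
  A via A→S B C: +{b,d}
  C via C→A d b: +{b,d}
  FIRST(S)={b,c,d}  FIRST(A)={a,b,c,d}  FIRST(B)={c}  FIRST(C)={a,b,c,d}
round 3: — fixpoint
  FIRST(S)={b,c,d}  FIRST(A)={a,b,c,d}  FIRST(B)={c}  FIRST(C)={a,b,c,d}

FIRST(C) = ["a", "b", "c", "d"]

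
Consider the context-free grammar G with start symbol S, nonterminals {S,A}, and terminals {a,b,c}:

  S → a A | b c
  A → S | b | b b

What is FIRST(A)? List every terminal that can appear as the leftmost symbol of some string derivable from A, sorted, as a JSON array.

Compute FIRST by fixpoint:
round 1:
  A via A→b: +{b}
  S via S→a A: +{a}
  S via S→b c: +{b}
  FIRST[S]={a,b}  FIRST[A]={b}
round 2:
  A via A→S: +{a}
  FIRST[S]={a,b}  FIRST[A]={a,b}
round 3: (stable)
  FIRST[S]={a,b}  FIRST[A]={a,b}

FIRST(A) = ["a", "b"]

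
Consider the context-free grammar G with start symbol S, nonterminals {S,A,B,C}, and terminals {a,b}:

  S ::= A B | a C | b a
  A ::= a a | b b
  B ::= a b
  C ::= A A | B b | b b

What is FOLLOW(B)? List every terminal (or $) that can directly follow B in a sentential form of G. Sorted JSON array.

Compute FIRST by fixpoint:
pass 1:
  A via A→a a: +{a}
  A via A→b b: +{b}
  B via B→a b: +{a}
  C via C→A A: +{a,b}
  S via S→A B: +{a,b}
  FIRST[S]={a,b}  FIRST[A]={a,b}  FIRST[B]={a}  FIRST[C]={a,b}
pass 2: (stable)
  FIRST[S]={a,b}  FIRST[A]={a,b}  FIRST[B]={a}  FIRST[C]={a,b}

FOLLOW iteration:
FOLLOW(S) := {$}
iter 1:
  C→A A: FOLLOW(A) ⊇ FIRST(A) = {a,b}; new: +{a,b}
  C→B b: FOLLOW(B) ⊇ FIRST(b) = {b}; new: +{b}
  S→A B: FOLLOW(B) ⊇ FOLLOW(S) ⊇ {$}; new: +{$}
  S→a C: FOLLOW(C) ⊇ FOLLOW(S) ⊇ {$}; new: +{$}
  FOLLOW[S]={$}  FOLLOW[A]={a,b}  FOLLOW[B]={$,b}  FOLLOW[C]={$}
iter 2:
  C→A A: FOLLOW(A) ⊇ FOLLOW(C) ⊇ {$}; new: +{$}
  FOLLOW[S]={$}  FOLLOW[A]={$,a,b}  FOLLOW[B]={$,b}  FOLLOW[C]={$}
iter 3: done
  FOLLOW[S]={$}  FOLLOW[A]={$,a,b}  FOLLOW[B]={$,b}  FOLLOW[C]={$}

FOLLOW(B) = ["$", "b"]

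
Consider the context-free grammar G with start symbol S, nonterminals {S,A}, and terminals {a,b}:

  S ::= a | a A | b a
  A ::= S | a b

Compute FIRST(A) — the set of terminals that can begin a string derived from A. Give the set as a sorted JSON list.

FIRST iteration:
[1]
  A via A→a b: +{a}
  S via S→a: +{a}
  S via S→b a: +{b}
  S: {a,b}  A: {a}
[2]
  A via A→S: +{b}
  S: {a,b}  A: {a,b}
[3] (no change)
  S: {a,b}  A: {a,b}

FIRST(A) = ["a", "b"]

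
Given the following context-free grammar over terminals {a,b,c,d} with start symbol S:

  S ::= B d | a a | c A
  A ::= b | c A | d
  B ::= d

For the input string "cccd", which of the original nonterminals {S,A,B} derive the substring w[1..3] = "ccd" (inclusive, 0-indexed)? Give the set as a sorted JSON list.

CNF form of G:
  S -> B T1 | T0 A | T2 T2
  A -> T0 A | b | d
  B -> d
  T0 -> c
  T1 -> d
  T2 -> a

CYK table (by increasing span) — only the sub-triangle for w[1..3]:
  cell(1,1) c: {T0}  orig:{}
  cell(2,2) c: {T0}  orig:{}
  cell(3,3) d: {A,B,T1}  orig:{A,B}
  cell(1,2) cc: ∅
  cell(2,3) cd: {A,S}
  cell(1,3) ccd: {A,S}

Original NTs in T[1,3] deriving "ccd": ["A", "S"]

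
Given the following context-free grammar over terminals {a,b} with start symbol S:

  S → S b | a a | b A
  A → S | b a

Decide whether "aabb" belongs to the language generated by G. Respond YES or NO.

Convert to CNF:
  S -> S T0 | T0 A | T1 T1
  A -> S T0 | T0 A | T0 T1 | T1 T1
  T0 -> b
  T1 -> a

CYK table (by increasing span):
  cell(0,0) a: {T1}  orig:{}
  cell(1,1) a: {T1}  orig:{}
  cell(2,2) b: {T0}  orig:{}
  cell(3,3) b: {T0}  orig:{}
  cell(0,1) aa: {A,S}
  cell(1,2) ab: ∅
  cell(2,3) bb: ∅
  cell(0,2) aab: {A,S}
  cell(1,3) abb: ∅
  cell(0,3) aabb: {A,S}

S ∈ T[0,3] ⇒ YES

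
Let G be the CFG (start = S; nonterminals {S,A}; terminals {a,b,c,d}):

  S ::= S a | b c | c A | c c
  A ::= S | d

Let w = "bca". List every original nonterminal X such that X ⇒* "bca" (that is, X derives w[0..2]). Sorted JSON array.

CNF form of G:
  S -> S T0 | T1 T2 | T2 A | T2 T2
  A -> S T0 | T1 T2 | T2 A | T2 T2 | d
  T0 -> a
  T1 -> b
  T2 -> c

CYK fill (cells [i..j] with 0 ≤ i ≤ j ≤ 2 only):
  T[0,0] 'b' = {T1}  orig:{}
  T[1,1] 'c' = {T2}  orig:{}
  T[2,2] 'a' = {T0}  orig:{}
  T[0,1] 'bc' = {A,S}
  T[1,2] 'ca' = ∅
  T[0,2] 'bca' = {A,S}

Original NTs in T[0,2] deriving "bca": ["A", "S"]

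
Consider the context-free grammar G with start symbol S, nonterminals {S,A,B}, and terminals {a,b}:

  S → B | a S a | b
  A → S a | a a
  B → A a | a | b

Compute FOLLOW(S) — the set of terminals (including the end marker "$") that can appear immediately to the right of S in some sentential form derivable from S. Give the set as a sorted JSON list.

FIRST sets, iterate to fixpoint:
pass 1:
  A via A→a a: +{a}
  B via B→A a: +{a}
  B via B→b: +{b}
  S via S→B: +{a,b}
  FIRST(S)={a,b}  FIRST(A)={a}  FIRST(B)={a,b}
pass 2:
  A via A→S a: +{b}
  FIRST(S)={a,b}  FIRST(A)={a,b}  FIRST(B)={a,b}
pass 3: done
  FIRST(S)={a,b}  FIRST(A)={a,b}  FIRST(B)={a,b}

FOLLOW iteration:
seed FOLLOW(S) with $
round 1:
  A→S a: FOLLOW(S) ⊇ FIRST(a) = {a}; new: +{a}
  B→A a: FOLLOW(A) ⊇ FIRST(a) = {a}; new: +{a}
  S→B: FOLLOW(B) ⊇ FOLLOW(S) ⊇ {$,a}; new: +{$,a}
  FOLLOW[S]={$,a}  FOLLOW[A]={a}  FOLLOW[B]={$,a}
round 2: (no change)
  FOLLOW[S]={$,a}  FOLLOW[A]={a}  FOLLOW[B]={$,a}

FOLLOW(S) = ["$", "a"]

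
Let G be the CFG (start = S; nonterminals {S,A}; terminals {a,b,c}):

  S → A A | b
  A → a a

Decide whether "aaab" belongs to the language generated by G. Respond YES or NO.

CNF form of G:
  S -> A A | b
  A -> T0 T0
  T0 -> a

CYK fill:
  T[0,0] 'a' = {T0}  orig:{}
  T[1,1] 'a' = {T0}  orig:{}
  T[2,2] 'a' = {T0}  orig:{}
  T[3,3] 'b' = {S}
  T[0,1] 'aa' = {A}
  T[1,2] 'aa' = {A}
  T[2,3] 'ab' = ∅
  T[0,2] 'aaa' = ∅
  T[1,3] 'aab' = ∅
  T[0,3] 'aaab' = ∅

S ∉ T[0,3] ⇒ NO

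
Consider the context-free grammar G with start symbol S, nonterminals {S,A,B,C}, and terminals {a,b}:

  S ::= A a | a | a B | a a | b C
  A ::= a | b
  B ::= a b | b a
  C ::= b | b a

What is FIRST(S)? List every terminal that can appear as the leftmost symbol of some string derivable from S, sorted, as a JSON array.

FIRST iteration:
iter 1:
  A via A→a: +{a}
  A via A→b: +{b}
  B via B→a b: +{a}
  B via B→b a: +{b}
  C via C→b: +{b}
  S via S→A a: +{a,b}
  FIRST(S)={a,b}  FIRST(A)={a,b}  FIRST(B)={a,b}  FIRST(C)={b}
iter 2: (no change)
  FIRST(S)={a,b}  FIRST(A)={a,b}  FIRST(B)={a,b}  FIRST(C)={b}

FIRST(S) = ["a", "b"]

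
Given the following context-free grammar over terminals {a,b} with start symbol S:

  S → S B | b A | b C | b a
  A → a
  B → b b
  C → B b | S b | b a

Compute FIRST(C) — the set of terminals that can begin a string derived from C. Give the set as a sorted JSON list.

FIRST iteration:
pass 1:
  A via A→a: +{a}
  B via B→b b: +{b}
  C via C→B b: +{b}
  S via S→b A: +{b}
  FIRST[S]={b}  FIRST[A]={a}  FIRST[B]={b}  FIRST[C]={b}
pass 2: (no change)
  FIRST[S]={b}  FIRST[A]={a}  FIRST[B]={b}  FIRST[C]={b}

FIRST(C) = ["b"]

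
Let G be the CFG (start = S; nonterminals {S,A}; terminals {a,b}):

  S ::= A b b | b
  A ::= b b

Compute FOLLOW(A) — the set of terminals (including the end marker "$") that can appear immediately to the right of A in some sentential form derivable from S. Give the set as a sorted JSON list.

FIRST sets, iterate to fixpoint:
pass 1:
  A via A→b b: +{b}
  S via S→A b b: +{b}
  S: {b}  A: {b}
pass 2: — fixpoint
  S: {b}  A: {b}

FOLLOW iteration:
seed FOLLOW(S) with $
pass 1:
  S→A b b: FOLLOW(A) ⊇ FIRST(b) = {b}; new: +{b}
  FOLLOW(S)={$}  FOLLOW(A)={b}
pass 2: (stable)
  FOLLOW(S)={$}  FOLLOW(A)={b}

FOLLOW(A) = ["b"]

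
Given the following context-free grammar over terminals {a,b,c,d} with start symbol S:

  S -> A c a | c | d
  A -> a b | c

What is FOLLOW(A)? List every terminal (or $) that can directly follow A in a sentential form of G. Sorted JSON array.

FIRST iteration:
pass 1:
  A via A→a b: +{a}
  A via A→c: +{c}
  S via S→A c a: +{a,c}
  S via S→d: +{d}
  FIRST[S]={a,c,d}  FIRST[A]={a,c}
pass 2: — fixpoint
  FIRST[S]={a,c,d}  FIRST[A]={a,c}

FOLLOW iteration:
FOLLOW(S) := {$}
round 1:
  S→A c a: FOLLOW(A) ⊇ FIRST(c) = {c}; new: +{c}
  FOLLOW(S)={$}  FOLLOW(A)={c}
round 2: (no change)
  FOLLOW(S)={$}  FOLLOW(A)={c}

FOLLOW(A) = ["c"]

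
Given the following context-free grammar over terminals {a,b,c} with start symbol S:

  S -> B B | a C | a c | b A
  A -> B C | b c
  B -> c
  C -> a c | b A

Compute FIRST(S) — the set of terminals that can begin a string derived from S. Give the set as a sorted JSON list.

FIRST sets, iterate to fixpoint:
[1]
  A via A→b c: +{b}
  B via B→c: +{c}
  C via C→a c: +{a}
  C via C→b A: +{b}
  S via S→B B: +{c}
  S via S→a C: +{a}
  S via S→b A: +{b}
  S: {a,b,c}  A: {b}  B: {c}  C: {a,b}
[2]
  A via A→B C: +{c}
  S: {a,b,c}  A: {b,c}  B: {c}  C: {a,b}
[3] (stable)
  S: {a,b,c}  A: {b,c}  B: {c}  C: {a,b}

FIRST(S) = ["a", "b", "c"]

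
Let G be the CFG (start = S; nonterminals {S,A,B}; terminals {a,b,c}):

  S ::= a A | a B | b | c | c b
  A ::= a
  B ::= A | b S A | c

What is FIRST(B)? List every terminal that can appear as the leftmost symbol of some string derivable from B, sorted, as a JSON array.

FIRST iteration:
iter 1:
  A via A→a: +{a}
  B via B→A: +{a}
  B via B→b S A: +{b}
  B via B→c: +{c}
  S via S→a A: +{a}
  S via S→b: +{b}
  S via S→c: +{c}
  S: {a,b,c}  A: {a}  B: {a,b,c}
iter 2: (stable)
  S: {a,b,c}  A: {a}  B: {a,b,c}

FIRST(B) = ["a", "b", "c"]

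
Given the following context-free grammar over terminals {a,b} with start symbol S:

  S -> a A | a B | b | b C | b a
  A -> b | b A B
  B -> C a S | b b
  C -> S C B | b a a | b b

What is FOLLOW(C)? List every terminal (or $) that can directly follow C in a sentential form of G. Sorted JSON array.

Compute FIRST by fixpoint:
pass 1:
  A via A→b: +{b}
  B via B→b b: +{b}
  C via C→b a a: +{b}
  S via S→a A: +{a}
  S via S→b: +{b}
  FIRST[S]={a,b}  FIRST[A]={b}  FIRST[B]={b}  FIRST[C]={b}
pass 2:
  C via C→S C B: +{a}
  FIRST[S]={a,b}  FIRST[A]={b}  FIRST[B]={b}  FIRST[C]={a,b}
pass 3:
  B via B→C a S: +{a}
  FIRST[S]={a,b}  FIRST[A]={b}  FIRST[B]={a,b}  FIRST[C]={a,b}
pass 4: — fixpoint
  FIRST[S]={a,b}  FIRST[A]={b}  FIRST[B]={a,b}  FIRST[C]={a,b}

FOLLOW sets:
seed FOLLOW(S) with $
[1]
  A→b A B: FOLLOW(A) ⊇ FIRST(B) = {a,b}; new: +{a,b}
  A→b A B: FOLLOW(B) ⊇ FOLLOW(A) ⊇ {a,b}; new: +{a,b}
  B→C a S: FOLLOW(C) ⊇ FIRST(a) = {a}; new: +{a}
  B→C a S: FOLLOW(S) ⊇ FOLLOW(B) ⊇ {a,b}; new: +{a,b}
  C→S C B: FOLLOW(C) ⊇ FIRST(B) = {a,b}; new: +{b}
  S→a A: FOLLOW(A) ⊇ FOLLOW(S) ⊇ {$,a,b}; new: +{$}
  S→a B: FOLLOW(B) ⊇ FOLLOW(S) ⊇ {$,a,b}; new: +{$}
  S→b C: FOLLOW(C) ⊇ FOLLOW(S) ⊇ {$,a,b}; new: +{$}
  FOLLOW(S)={$,a,b}  FOLLOW(A)={$,a,b}  FOLLOW(B)={$,a,b}  FOLLOW(C)={$,a,b}
[2] (no change)
  FOLLOW(S)={$,a,b}  FOLLOW(A)={$,a,b}  FOLLOW(B)={$,a,b}  FOLLOW(C)={$,a,b}

FOLLOW(C) = ["$", "a", "b"]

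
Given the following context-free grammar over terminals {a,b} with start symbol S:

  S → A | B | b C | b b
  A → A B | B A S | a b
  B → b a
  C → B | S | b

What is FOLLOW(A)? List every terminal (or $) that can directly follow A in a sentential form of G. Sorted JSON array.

FIRST sets, iterate to fixpoint:
iter 1:
  A via A→a b: +{a}
  B via B→b a: +{b}
  C via C→B: +{b}
  S via S→A: +{a}
  S via S→B: +{b}
  FIRST(S)={a,b}  FIRST(A)={a}  FIRST(B)={b}  FIRST(C)={b}
iter 2:
  A via A→B A S: +{b}
  C via C→S: +{a}
  FIRST(S)={a,b}  FIRST(A)={a,b}  FIRST(B)={b}  FIRST(C)={a,b}
iter 3: (no change)
  FIRST(S)={a,b}  FIRST(A)={a,b}  FIRST(B)={b}  FIRST(C)={a,b}

FOLLOW sets:
seed FOLLOW(S) with $
round 1:
  A→A B: FOLLOW(A) ⊇ FIRST(B) = {b}; new: +{b}
  A→A B: FOLLOW(B) ⊇ FOLLOW(A) ⊇ {b}; new: +{b}
  A→B A S: FOLLOW(B) ⊇ FIRST(A) = {a,b}; new: +{a}
  A→B A S: FOLLOW(A) ⊇ FIRST(S) = {a,b}; new: +{a}
  A→B A S: FOLLOW(S) ⊇ FOLLOW(A) ⊇ {a,b}; new: +{a,b}
  S→A: FOLLOW(A) ⊇ FOLLOW(S) ⊇ {$,a,b}; new: +{$}
  S→B: FOLLOW(B) ⊇ FOLLOW(S) ⊇ {$,a,b}; new: +{$}
  S→b C: FOLLOW(C) ⊇ FOLLOW(S) ⊇ {$,a,b}; new: +{$,a,b}
  FOLLOW[S]={$,a,b}  FOLLOW[A]={$,a,b}  FOLLOW[B]={$,a,b}  FOLLOW[C]={$,a,b}
round 2: (stable)
  FOLLOW[S]={$,a,b}  FOLLOW[A]={$,a,b}  FOLLOW[B]={$,a,b}  FOLLOW[C]={$,a,b}

FOLLOW(A) = ["$", "a", "b"]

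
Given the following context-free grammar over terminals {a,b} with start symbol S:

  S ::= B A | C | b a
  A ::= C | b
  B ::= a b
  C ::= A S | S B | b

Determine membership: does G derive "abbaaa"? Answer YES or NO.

Convert to CNF:
  S -> A S | B A | S B | T1 T0 | b
  A -> A S | S B | b
  B -> T0 T1
  C -> A S | S B | b
  T0 -> a
  T1 -> b

Fill CYK table bottom-up:
  cell(0,0) a: {T0}  orig:{}
  cell(1,1) b: {A,C,S,T1}  orig:{A,C,S}
  cell(2,2) b: {A,C,S,T1}  orig:{A,C,S}
  cell(3,3) a: {T0}  orig:{}
  cell(4,4) a: {T0}  orig:{}
  cell(5,5) a: {T0}  orig:{}
  cell(0,1) ab: {B}
  cell(1,2) bb: {A,C,S}
  cell(2,3) ba: {S}
  cell(3,4) aa: ∅
  cell(4,5) aa: ∅
  cell(0,2) abb: {S}
  cell(1,3) bba: {A,C,S}
  cell(2,4) baa: ∅
  cell(3,5) aaa: ∅
  cell(0,3) abba: ∅
  cell(1,4) bbaa: ∅
  cell(2,5) baaa: ∅
  cell(0,4) abbaa: ∅
  cell(1,5) bbaaa: ∅
  cell(0,5) abbaaa: ∅

S ∉ T[0,5] ⇒ NO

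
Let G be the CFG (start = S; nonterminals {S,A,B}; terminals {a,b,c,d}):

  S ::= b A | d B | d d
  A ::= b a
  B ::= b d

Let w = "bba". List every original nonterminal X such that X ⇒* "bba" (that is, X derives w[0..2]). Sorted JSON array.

CNF form of G:
  S -> T0 A | T2 B | T2 T2
  A -> T0 T1
  B -> T0 T2
  T0 -> b
  T1 -> a
  T2 -> d

CYK table (by increasing span), restricted to cells inside w[0..2]:
  T[0,0] 'b' = {T0}  orig:{}
  T[1,1] 'b' = {T0}  orig:{}
  T[2,2] 'a' = {T1}  orig:{}
  T[0,1] 'bb' = ∅
  T[1,2] 'ba' = {A}
  T[0,2] 'bba' = {S}

Original NTs in T[0,2] deriving "bba": ["S"]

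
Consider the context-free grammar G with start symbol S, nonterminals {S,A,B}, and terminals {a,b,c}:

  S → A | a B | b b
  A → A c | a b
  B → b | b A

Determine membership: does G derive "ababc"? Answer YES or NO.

CNF form of G:
  S -> A T0 | T1 B | T1 T2 | T2 T2
  A -> A T0 | T1 T2
  B -> T2 A | b
  T0 -> c
  T1 -> a
  T2 -> b

CYK fill:
  T[0,0] 'a' = {T1}  orig:{}
  T[1,1] 'b' = {B,T2}  orig:{B}
  T[2,2] 'a' = {T1}  orig:{}
  T[3,3] 'b' = {B,T2}  orig:{B}
  T[4,4] 'c' = {T0}  orig:{}
  T[0,1] 'ab' = {A,S}
  T[1,2] 'ba' = ∅
  T[2,3] 'ab' = {A,S}
  T[3,4] 'bc' = ∅
  T[0,2] 'aba' = ∅
  T[1,3] 'bab' = {B}
  T[2,4] 'abc' = {A,S}
  T[0,3] 'abab' = {S}
  T[1,4] 'babc' = {B}
  T[0,4] 'ababc' = {S}

S ∈ T[0,4] ⇒ YES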